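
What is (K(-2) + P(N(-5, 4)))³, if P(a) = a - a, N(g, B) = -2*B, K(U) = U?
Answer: -8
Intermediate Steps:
P(a) = 0
(K(-2) + P(N(-5, 4)))³ = (-2 + 0)³ = (-2)³ = -8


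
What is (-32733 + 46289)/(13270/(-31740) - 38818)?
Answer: -43026744/123209659 ≈ -0.34922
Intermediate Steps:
(-32733 + 46289)/(13270/(-31740) - 38818) = 13556/(13270*(-1/31740) - 38818) = 13556/(-1327/3174 - 38818) = 13556/(-123209659/3174) = 13556*(-3174/123209659) = -43026744/123209659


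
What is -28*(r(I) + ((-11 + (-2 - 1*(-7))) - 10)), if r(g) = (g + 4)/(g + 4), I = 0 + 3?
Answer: 420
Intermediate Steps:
I = 3
r(g) = 1 (r(g) = (4 + g)/(4 + g) = 1)
-28*(r(I) + ((-11 + (-2 - 1*(-7))) - 10)) = -28*(1 + ((-11 + (-2 - 1*(-7))) - 10)) = -28*(1 + ((-11 + (-2 + 7)) - 10)) = -28*(1 + ((-11 + 5) - 10)) = -28*(1 + (-6 - 10)) = -28*(1 - 16) = -28*(-15) = 420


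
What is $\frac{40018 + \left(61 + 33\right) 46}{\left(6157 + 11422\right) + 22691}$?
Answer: $\frac{22171}{20135} \approx 1.1011$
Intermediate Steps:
$\frac{40018 + \left(61 + 33\right) 46}{\left(6157 + 11422\right) + 22691} = \frac{40018 + 94 \cdot 46}{17579 + 22691} = \frac{40018 + 4324}{40270} = 44342 \cdot \frac{1}{40270} = \frac{22171}{20135}$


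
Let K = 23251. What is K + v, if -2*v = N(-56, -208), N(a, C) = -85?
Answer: 46587/2 ≈ 23294.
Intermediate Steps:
v = 85/2 (v = -½*(-85) = 85/2 ≈ 42.500)
K + v = 23251 + 85/2 = 46587/2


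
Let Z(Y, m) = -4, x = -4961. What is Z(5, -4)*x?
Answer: 19844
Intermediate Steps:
Z(5, -4)*x = -4*(-4961) = 19844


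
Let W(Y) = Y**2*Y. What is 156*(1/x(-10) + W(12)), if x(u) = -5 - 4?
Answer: 808652/3 ≈ 2.6955e+5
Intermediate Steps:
x(u) = -9
W(Y) = Y**3
156*(1/x(-10) + W(12)) = 156*(1/(-9) + 12**3) = 156*(-1/9 + 1728) = 156*(15551/9) = 808652/3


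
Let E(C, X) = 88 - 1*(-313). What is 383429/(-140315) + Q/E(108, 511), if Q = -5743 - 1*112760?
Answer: -16781503474/56266315 ≈ -298.25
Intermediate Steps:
E(C, X) = 401 (E(C, X) = 88 + 313 = 401)
Q = -118503 (Q = -5743 - 112760 = -118503)
383429/(-140315) + Q/E(108, 511) = 383429/(-140315) - 118503/401 = 383429*(-1/140315) - 118503*1/401 = -383429/140315 - 118503/401 = -16781503474/56266315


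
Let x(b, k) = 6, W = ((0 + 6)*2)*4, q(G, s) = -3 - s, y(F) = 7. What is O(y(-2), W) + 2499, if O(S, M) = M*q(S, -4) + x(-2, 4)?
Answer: 2553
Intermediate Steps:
W = 48 (W = (6*2)*4 = 12*4 = 48)
O(S, M) = 6 + M (O(S, M) = M*(-3 - 1*(-4)) + 6 = M*(-3 + 4) + 6 = M*1 + 6 = M + 6 = 6 + M)
O(y(-2), W) + 2499 = (6 + 48) + 2499 = 54 + 2499 = 2553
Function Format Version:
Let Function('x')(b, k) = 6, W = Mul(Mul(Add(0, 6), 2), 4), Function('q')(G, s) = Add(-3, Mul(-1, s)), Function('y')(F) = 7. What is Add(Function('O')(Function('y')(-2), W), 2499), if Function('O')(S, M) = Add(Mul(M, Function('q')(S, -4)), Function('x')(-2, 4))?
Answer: 2553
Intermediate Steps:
W = 48 (W = Mul(Mul(6, 2), 4) = Mul(12, 4) = 48)
Function('O')(S, M) = Add(6, M) (Function('O')(S, M) = Add(Mul(M, Add(-3, Mul(-1, -4))), 6) = Add(Mul(M, Add(-3, 4)), 6) = Add(Mul(M, 1), 6) = Add(M, 6) = Add(6, M))
Add(Function('O')(Function('y')(-2), W), 2499) = Add(Add(6, 48), 2499) = Add(54, 2499) = 2553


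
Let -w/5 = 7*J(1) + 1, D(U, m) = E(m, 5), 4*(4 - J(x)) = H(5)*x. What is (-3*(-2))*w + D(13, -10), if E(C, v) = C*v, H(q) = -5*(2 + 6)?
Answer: -3020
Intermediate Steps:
H(q) = -40 (H(q) = -5*8 = -40)
J(x) = 4 + 10*x (J(x) = 4 - (-10)*x = 4 + 10*x)
D(U, m) = 5*m (D(U, m) = m*5 = 5*m)
w = -495 (w = -5*(7*(4 + 10*1) + 1) = -5*(7*(4 + 10) + 1) = -5*(7*14 + 1) = -5*(98 + 1) = -5*99 = -495)
(-3*(-2))*w + D(13, -10) = -3*(-2)*(-495) + 5*(-10) = 6*(-495) - 50 = -2970 - 50 = -3020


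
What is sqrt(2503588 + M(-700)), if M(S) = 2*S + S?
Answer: 4*sqrt(156343) ≈ 1581.6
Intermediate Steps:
M(S) = 3*S
sqrt(2503588 + M(-700)) = sqrt(2503588 + 3*(-700)) = sqrt(2503588 - 2100) = sqrt(2501488) = 4*sqrt(156343)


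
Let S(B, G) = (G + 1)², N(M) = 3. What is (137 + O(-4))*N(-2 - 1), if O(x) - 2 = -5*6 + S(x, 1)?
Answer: 339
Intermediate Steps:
S(B, G) = (1 + G)²
O(x) = -24 (O(x) = 2 + (-5*6 + (1 + 1)²) = 2 + (-30 + 2²) = 2 + (-30 + 4) = 2 - 26 = -24)
(137 + O(-4))*N(-2 - 1) = (137 - 24)*3 = 113*3 = 339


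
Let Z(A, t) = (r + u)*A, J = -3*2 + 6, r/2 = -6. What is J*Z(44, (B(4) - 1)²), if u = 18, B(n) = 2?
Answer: 0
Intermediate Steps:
r = -12 (r = 2*(-6) = -12)
J = 0 (J = -6 + 6 = 0)
Z(A, t) = 6*A (Z(A, t) = (-12 + 18)*A = 6*A)
J*Z(44, (B(4) - 1)²) = 0*(6*44) = 0*264 = 0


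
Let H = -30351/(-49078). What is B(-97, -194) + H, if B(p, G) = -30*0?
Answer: 30351/49078 ≈ 0.61842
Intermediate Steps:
B(p, G) = 0
H = 30351/49078 (H = -30351*(-1/49078) = 30351/49078 ≈ 0.61842)
B(-97, -194) + H = 0 + 30351/49078 = 30351/49078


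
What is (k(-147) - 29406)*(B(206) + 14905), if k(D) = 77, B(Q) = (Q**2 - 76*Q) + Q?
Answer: -1228621139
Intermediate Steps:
B(Q) = Q**2 - 75*Q
(k(-147) - 29406)*(B(206) + 14905) = (77 - 29406)*(206*(-75 + 206) + 14905) = -29329*(206*131 + 14905) = -29329*(26986 + 14905) = -29329*41891 = -1228621139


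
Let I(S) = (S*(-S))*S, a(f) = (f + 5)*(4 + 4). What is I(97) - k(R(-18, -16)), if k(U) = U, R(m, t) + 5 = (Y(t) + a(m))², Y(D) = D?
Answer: -927068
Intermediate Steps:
a(f) = 40 + 8*f (a(f) = (5 + f)*8 = 40 + 8*f)
I(S) = -S³ (I(S) = (-S²)*S = -S³)
R(m, t) = -5 + (40 + t + 8*m)² (R(m, t) = -5 + (t + (40 + 8*m))² = -5 + (40 + t + 8*m)²)
I(97) - k(R(-18, -16)) = -1*97³ - (-5 + (40 - 16 + 8*(-18))²) = -1*912673 - (-5 + (40 - 16 - 144)²) = -912673 - (-5 + (-120)²) = -912673 - (-5 + 14400) = -912673 - 1*14395 = -912673 - 14395 = -927068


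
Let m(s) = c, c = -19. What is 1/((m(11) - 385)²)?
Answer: 1/163216 ≈ 6.1269e-6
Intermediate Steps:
m(s) = -19
1/((m(11) - 385)²) = 1/((-19 - 385)²) = 1/((-404)²) = 1/163216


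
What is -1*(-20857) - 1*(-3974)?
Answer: 24831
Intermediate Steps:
-1*(-20857) - 1*(-3974) = 20857 + 3974 = 24831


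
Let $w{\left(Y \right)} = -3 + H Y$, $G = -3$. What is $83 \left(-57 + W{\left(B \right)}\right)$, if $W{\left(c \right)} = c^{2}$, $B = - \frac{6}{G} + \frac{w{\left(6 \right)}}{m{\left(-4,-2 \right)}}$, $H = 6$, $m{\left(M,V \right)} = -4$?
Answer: $- \frac{23821}{16} \approx -1488.8$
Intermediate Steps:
$w{\left(Y \right)} = -3 + 6 Y$
$B = - \frac{25}{4}$ ($B = - \frac{6}{-3} + \frac{-3 + 6 \cdot 6}{-4} = \left(-6\right) \left(- \frac{1}{3}\right) + \left(-3 + 36\right) \left(- \frac{1}{4}\right) = 2 + 33 \left(- \frac{1}{4}\right) = 2 - \frac{33}{4} = - \frac{25}{4} \approx -6.25$)
$83 \left(-57 + W{\left(B \right)}\right) = 83 \left(-57 + \left(- \frac{25}{4}\right)^{2}\right) = 83 \left(-57 + \frac{625}{16}\right) = 83 \left(- \frac{287}{16}\right) = - \frac{23821}{16}$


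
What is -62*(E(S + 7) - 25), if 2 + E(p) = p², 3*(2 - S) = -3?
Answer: -4526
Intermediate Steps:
S = 3 (S = 2 - ⅓*(-3) = 2 + 1 = 3)
E(p) = -2 + p²
-62*(E(S + 7) - 25) = -62*((-2 + (3 + 7)²) - 25) = -62*((-2 + 10²) - 25) = -62*((-2 + 100) - 25) = -62*(98 - 25) = -62*73 = -4526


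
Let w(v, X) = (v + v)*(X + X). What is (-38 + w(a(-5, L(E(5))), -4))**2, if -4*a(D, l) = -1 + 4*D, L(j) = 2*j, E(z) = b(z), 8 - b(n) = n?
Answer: 14884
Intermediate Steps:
b(n) = 8 - n
E(z) = 8 - z
a(D, l) = 1/4 - D (a(D, l) = -(-1 + 4*D)/4 = 1/4 - D)
w(v, X) = 4*X*v (w(v, X) = (2*v)*(2*X) = 4*X*v)
(-38 + w(a(-5, L(E(5))), -4))**2 = (-38 + 4*(-4)*(1/4 - 1*(-5)))**2 = (-38 + 4*(-4)*(1/4 + 5))**2 = (-38 + 4*(-4)*(21/4))**2 = (-38 - 84)**2 = (-122)**2 = 14884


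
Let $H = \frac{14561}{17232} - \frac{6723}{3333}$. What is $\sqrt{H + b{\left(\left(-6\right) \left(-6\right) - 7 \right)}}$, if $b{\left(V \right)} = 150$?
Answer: $\frac{\sqrt{3409289250581973}}{4786188} \approx 12.2$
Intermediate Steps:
$H = - \frac{22439641}{19144752}$ ($H = 14561 \cdot \frac{1}{17232} - \frac{2241}{1111} = \frac{14561}{17232} - \frac{2241}{1111} = - \frac{22439641}{19144752} \approx -1.1721$)
$\sqrt{H + b{\left(\left(-6\right) \left(-6\right) - 7 \right)}} = \sqrt{- \frac{22439641}{19144752} + 150} = \sqrt{\frac{2849273159}{19144752}} = \frac{\sqrt{3409289250581973}}{4786188}$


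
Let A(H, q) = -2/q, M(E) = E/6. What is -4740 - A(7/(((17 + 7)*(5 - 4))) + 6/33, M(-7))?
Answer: -33192/7 ≈ -4741.7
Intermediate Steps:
M(E) = E/6 (M(E) = E*(⅙) = E/6)
-4740 - A(7/(((17 + 7)*(5 - 4))) + 6/33, M(-7)) = -4740 - (-2)/((⅙)*(-7)) = -4740 - (-2)/(-7/6) = -4740 - (-2)*(-6)/7 = -4740 - 1*12/7 = -4740 - 12/7 = -33192/7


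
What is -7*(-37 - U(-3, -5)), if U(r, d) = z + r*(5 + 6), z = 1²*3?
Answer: 49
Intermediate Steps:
z = 3 (z = 1*3 = 3)
U(r, d) = 3 + 11*r (U(r, d) = 3 + r*(5 + 6) = 3 + r*11 = 3 + 11*r)
-7*(-37 - U(-3, -5)) = -7*(-37 - (3 + 11*(-3))) = -7*(-37 - (3 - 33)) = -7*(-37 - 1*(-30)) = -7*(-37 + 30) = -7*(-7) = 49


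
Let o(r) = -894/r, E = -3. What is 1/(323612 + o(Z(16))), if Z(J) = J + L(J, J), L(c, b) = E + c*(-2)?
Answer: 19/6149522 ≈ 3.0897e-6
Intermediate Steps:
L(c, b) = -3 - 2*c (L(c, b) = -3 + c*(-2) = -3 - 2*c)
Z(J) = -3 - J (Z(J) = J + (-3 - 2*J) = -3 - J)
1/(323612 + o(Z(16))) = 1/(323612 - 894/(-3 - 1*16)) = 1/(323612 - 894/(-3 - 16)) = 1/(323612 - 894/(-19)) = 1/(323612 - 894*(-1/19)) = 1/(323612 + 894/19) = 1/(6149522/19) = 19/6149522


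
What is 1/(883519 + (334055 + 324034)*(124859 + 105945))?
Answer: 1/151890457075 ≈ 6.5837e-12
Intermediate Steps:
1/(883519 + (334055 + 324034)*(124859 + 105945)) = 1/(883519 + 658089*230804) = 1/(883519 + 151889573556) = 1/151890457075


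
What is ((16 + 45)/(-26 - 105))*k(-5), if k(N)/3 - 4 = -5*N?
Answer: -5307/131 ≈ -40.511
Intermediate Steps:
k(N) = 12 - 15*N (k(N) = 12 + 3*(-5*N) = 12 - 15*N)
((16 + 45)/(-26 - 105))*k(-5) = ((16 + 45)/(-26 - 105))*(12 - 15*(-5)) = (61/(-131))*(12 + 75) = (61*(-1/131))*87 = -61/131*87 = -5307/131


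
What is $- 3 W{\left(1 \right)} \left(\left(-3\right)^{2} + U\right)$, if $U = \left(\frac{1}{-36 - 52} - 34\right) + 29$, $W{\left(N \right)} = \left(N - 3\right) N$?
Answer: $\frac{1053}{44} \approx 23.932$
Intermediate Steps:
$W{\left(N \right)} = N \left(-3 + N\right)$ ($W{\left(N \right)} = \left(-3 + N\right) N = N \left(-3 + N\right)$)
$U = - \frac{441}{88}$ ($U = \left(\frac{1}{-88} - 34\right) + 29 = \left(- \frac{1}{88} - 34\right) + 29 = - \frac{2993}{88} + 29 = - \frac{441}{88} \approx -5.0114$)
$- 3 W{\left(1 \right)} \left(\left(-3\right)^{2} + U\right) = - 3 \cdot 1 \left(-3 + 1\right) \left(\left(-3\right)^{2} - \frac{441}{88}\right) = - 3 \cdot 1 \left(-2\right) \left(9 - \frac{441}{88}\right) = \left(-3\right) \left(-2\right) \frac{351}{88} = 6 \cdot \frac{351}{88} = \frac{1053}{44}$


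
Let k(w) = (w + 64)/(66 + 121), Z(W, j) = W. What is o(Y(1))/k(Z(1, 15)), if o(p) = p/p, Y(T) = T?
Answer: 187/65 ≈ 2.8769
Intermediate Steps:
k(w) = 64/187 + w/187 (k(w) = (64 + w)/187 = (64 + w)*(1/187) = 64/187 + w/187)
o(p) = 1
o(Y(1))/k(Z(1, 15)) = 1/(64/187 + (1/187)*1) = 1/(64/187 + 1/187) = 1/(65/187) = 1*(187/65) = 187/65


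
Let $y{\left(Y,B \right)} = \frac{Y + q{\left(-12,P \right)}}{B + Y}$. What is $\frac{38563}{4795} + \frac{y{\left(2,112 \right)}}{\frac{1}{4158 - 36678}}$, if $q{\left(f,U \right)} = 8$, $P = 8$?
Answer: $- \frac{37022329}{13015} \approx -2844.6$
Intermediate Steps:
$y{\left(Y,B \right)} = \frac{8 + Y}{B + Y}$ ($y{\left(Y,B \right)} = \frac{Y + 8}{B + Y} = \frac{8 + Y}{B + Y}$)
$\frac{38563}{4795} + \frac{y{\left(2,112 \right)}}{\frac{1}{4158 - 36678}} = \frac{38563}{4795} + \frac{\frac{1}{112 + 2} \left(8 + 2\right)}{\frac{1}{4158 - 36678}} = 38563 \cdot \frac{1}{4795} + \frac{\frac{1}{114} \cdot 10}{\frac{1}{-32520}} = \frac{5509}{685} + \frac{\frac{1}{114} \cdot 10}{- \frac{1}{32520}} = \frac{5509}{685} + \frac{5}{57} \left(-32520\right) = \frac{5509}{685} - \frac{54200}{19} = - \frac{37022329}{13015}$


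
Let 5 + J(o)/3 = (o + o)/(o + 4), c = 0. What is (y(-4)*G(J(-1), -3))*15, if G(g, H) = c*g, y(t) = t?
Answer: 0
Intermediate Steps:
J(o) = -15 + 6*o/(4 + o) (J(o) = -15 + 3*((o + o)/(o + 4)) = -15 + 3*((2*o)/(4 + o)) = -15 + 3*(2*o/(4 + o)) = -15 + 6*o/(4 + o))
G(g, H) = 0 (G(g, H) = 0*g = 0)
(y(-4)*G(J(-1), -3))*15 = -4*0*15 = 0*15 = 0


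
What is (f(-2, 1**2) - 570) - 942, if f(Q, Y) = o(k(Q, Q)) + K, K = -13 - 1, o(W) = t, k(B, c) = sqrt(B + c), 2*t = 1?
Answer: -3051/2 ≈ -1525.5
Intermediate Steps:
t = 1/2 (t = (1/2)*1 = 1/2 ≈ 0.50000)
o(W) = 1/2
K = -14
f(Q, Y) = -27/2 (f(Q, Y) = 1/2 - 14 = -27/2)
(f(-2, 1**2) - 570) - 942 = (-27/2 - 570) - 942 = -1167/2 - 942 = -3051/2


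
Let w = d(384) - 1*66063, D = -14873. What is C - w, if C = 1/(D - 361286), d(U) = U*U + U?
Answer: -30761154544/376159 ≈ -81777.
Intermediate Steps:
d(U) = U + U² (d(U) = U² + U = U + U²)
C = -1/376159 (C = 1/(-14873 - 361286) = 1/(-376159) = -1/376159 ≈ -2.6584e-6)
w = 81777 (w = 384*(1 + 384) - 1*66063 = 384*385 - 66063 = 147840 - 66063 = 81777)
C - w = -1/376159 - 1*81777 = -1/376159 - 81777 = -30761154544/376159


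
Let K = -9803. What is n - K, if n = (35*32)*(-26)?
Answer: -19317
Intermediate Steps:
n = -29120 (n = 1120*(-26) = -29120)
n - K = -29120 - 1*(-9803) = -29120 + 9803 = -19317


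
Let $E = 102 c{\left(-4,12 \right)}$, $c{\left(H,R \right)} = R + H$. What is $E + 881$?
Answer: $1697$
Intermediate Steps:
$c{\left(H,R \right)} = H + R$
$E = 816$ ($E = 102 \left(-4 + 12\right) = 102 \cdot 8 = 816$)
$E + 881 = 816 + 881 = 1697$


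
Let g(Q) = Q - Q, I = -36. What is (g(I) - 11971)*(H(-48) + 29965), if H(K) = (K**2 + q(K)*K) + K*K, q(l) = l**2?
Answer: 910023449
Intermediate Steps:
g(Q) = 0
H(K) = K**3 + 2*K**2 (H(K) = (K**2 + K**2*K) + K*K = (K**2 + K**3) + K**2 = K**3 + 2*K**2)
(g(I) - 11971)*(H(-48) + 29965) = (0 - 11971)*((-48)**2*(2 - 48) + 29965) = -11971*(2304*(-46) + 29965) = -11971*(-105984 + 29965) = -11971*(-76019) = 910023449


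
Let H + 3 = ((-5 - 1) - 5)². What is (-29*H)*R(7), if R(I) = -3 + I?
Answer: -13688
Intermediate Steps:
H = 118 (H = -3 + ((-5 - 1) - 5)² = -3 + (-6 - 5)² = -3 + (-11)² = -3 + 121 = 118)
(-29*H)*R(7) = (-29*118)*(-3 + 7) = -3422*4 = -13688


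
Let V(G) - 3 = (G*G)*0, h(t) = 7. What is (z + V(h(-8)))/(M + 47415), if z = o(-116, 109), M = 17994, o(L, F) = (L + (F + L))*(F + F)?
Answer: -8937/21803 ≈ -0.40990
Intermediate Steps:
V(G) = 3 (V(G) = 3 + (G*G)*0 = 3 + G²*0 = 3 + 0 = 3)
o(L, F) = 2*F*(F + 2*L) (o(L, F) = (F + 2*L)*(2*F) = 2*F*(F + 2*L))
z = -26814 (z = 2*109*(109 + 2*(-116)) = 2*109*(109 - 232) = 2*109*(-123) = -26814)
(z + V(h(-8)))/(M + 47415) = (-26814 + 3)/(17994 + 47415) = -26811/65409 = -26811*1/65409 = -8937/21803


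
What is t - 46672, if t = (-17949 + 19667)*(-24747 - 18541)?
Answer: -74415456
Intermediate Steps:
t = -74368784 (t = 1718*(-43288) = -74368784)
t - 46672 = -74368784 - 46672 = -74415456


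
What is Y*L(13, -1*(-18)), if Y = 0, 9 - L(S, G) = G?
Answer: 0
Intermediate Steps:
L(S, G) = 9 - G
Y*L(13, -1*(-18)) = 0*(9 - (-1)*(-18)) = 0*(9 - 1*18) = 0*(9 - 18) = 0*(-9) = 0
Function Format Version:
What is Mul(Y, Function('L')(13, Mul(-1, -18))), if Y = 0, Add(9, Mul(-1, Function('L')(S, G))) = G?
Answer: 0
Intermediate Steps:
Function('L')(S, G) = Add(9, Mul(-1, G))
Mul(Y, Function('L')(13, Mul(-1, -18))) = Mul(0, Add(9, Mul(-1, Mul(-1, -18)))) = Mul(0, Add(9, Mul(-1, 18))) = Mul(0, Add(9, -18)) = Mul(0, -9) = 0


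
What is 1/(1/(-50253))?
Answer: -50253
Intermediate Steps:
1/(1/(-50253)) = 1/(-1/50253) = -50253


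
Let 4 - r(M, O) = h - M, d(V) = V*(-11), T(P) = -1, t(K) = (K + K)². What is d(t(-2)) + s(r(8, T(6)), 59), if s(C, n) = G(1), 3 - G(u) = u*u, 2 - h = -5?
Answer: -174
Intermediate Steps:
t(K) = 4*K² (t(K) = (2*K)² = 4*K²)
h = 7 (h = 2 - 1*(-5) = 2 + 5 = 7)
d(V) = -11*V
G(u) = 3 - u² (G(u) = 3 - u*u = 3 - u²)
r(M, O) = -3 + M (r(M, O) = 4 - (7 - M) = 4 + (-7 + M) = -3 + M)
s(C, n) = 2 (s(C, n) = 3 - 1*1² = 3 - 1*1 = 3 - 1 = 2)
d(t(-2)) + s(r(8, T(6)), 59) = -44*(-2)² + 2 = -44*4 + 2 = -11*16 + 2 = -176 + 2 = -174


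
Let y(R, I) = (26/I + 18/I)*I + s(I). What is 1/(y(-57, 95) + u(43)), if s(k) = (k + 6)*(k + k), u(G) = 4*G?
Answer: 1/19406 ≈ 5.1530e-5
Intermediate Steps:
s(k) = 2*k*(6 + k) (s(k) = (6 + k)*(2*k) = 2*k*(6 + k))
y(R, I) = 44 + 2*I*(6 + I) (y(R, I) = (26/I + 18/I)*I + 2*I*(6 + I) = (44/I)*I + 2*I*(6 + I) = 44 + 2*I*(6 + I))
1/(y(-57, 95) + u(43)) = 1/((44 + 2*95*(6 + 95)) + 4*43) = 1/((44 + 2*95*101) + 172) = 1/((44 + 19190) + 172) = 1/(19234 + 172) = 1/19406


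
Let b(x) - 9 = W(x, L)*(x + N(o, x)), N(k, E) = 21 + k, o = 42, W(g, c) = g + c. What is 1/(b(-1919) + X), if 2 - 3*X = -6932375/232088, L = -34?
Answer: 232088/841269709893 ≈ 2.7588e-7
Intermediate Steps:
W(g, c) = c + g
X = 2465517/232088 (X = ⅔ - (-6932375)/(3*232088) = ⅔ - ⅓*(-6932375/232088) = ⅔ + 6932375/696264 = 2465517/232088 ≈ 10.623)
b(x) = 9 + (-34 + x)*(63 + x) (b(x) = 9 + (-34 + x)*(x + (21 + 42)) = 9 + (-34 + x)*(x + 63) = 9 + (-34 + x)*(63 + x))
1/(b(-1919) + X) = 1/((-2133 + (-1919)² + 29*(-1919)) + 2465517/232088) = 1/((-2133 + 3682561 - 55651) + 2465517/232088) = 1/(3624777 + 2465517/232088) = 1/(841269709893/232088) = 232088/841269709893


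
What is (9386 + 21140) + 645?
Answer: 31171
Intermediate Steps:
(9386 + 21140) + 645 = 30526 + 645 = 31171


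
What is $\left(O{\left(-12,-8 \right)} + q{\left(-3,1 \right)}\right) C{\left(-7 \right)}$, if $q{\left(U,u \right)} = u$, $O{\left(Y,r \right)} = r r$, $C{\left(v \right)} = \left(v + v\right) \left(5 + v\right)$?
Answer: $1820$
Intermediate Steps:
$C{\left(v \right)} = 2 v \left(5 + v\right)$
$O{\left(Y,r \right)} = r^{2}$
$\left(O{\left(-12,-8 \right)} + q{\left(-3,1 \right)}\right) C{\left(-7 \right)} = \left(\left(-8\right)^{2} + 1\right) 2 \left(-7\right) \left(5 - 7\right) = \left(64 + 1\right) 2 \left(-7\right) \left(-2\right) = 65 \cdot 28 = 1820$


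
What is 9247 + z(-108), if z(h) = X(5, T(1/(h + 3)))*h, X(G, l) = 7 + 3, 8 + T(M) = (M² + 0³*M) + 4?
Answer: 8167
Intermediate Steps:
T(M) = -4 + M² (T(M) = -8 + ((M² + 0³*M) + 4) = -8 + ((M² + 0*M) + 4) = -8 + ((M² + 0) + 4) = -8 + (M² + 4) = -8 + (4 + M²) = -4 + M²)
X(G, l) = 10
z(h) = 10*h
9247 + z(-108) = 9247 + 10*(-108) = 9247 - 1080 = 8167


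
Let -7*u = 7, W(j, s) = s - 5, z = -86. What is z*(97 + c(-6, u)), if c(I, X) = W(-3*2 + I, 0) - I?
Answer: -8428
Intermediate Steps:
W(j, s) = -5 + s
u = -1 (u = -1/7*7 = -1)
c(I, X) = -5 - I (c(I, X) = (-5 + 0) - I = -5 - I)
z*(97 + c(-6, u)) = -86*(97 + (-5 - 1*(-6))) = -86*(97 + (-5 + 6)) = -86*(97 + 1) = -86*98 = -8428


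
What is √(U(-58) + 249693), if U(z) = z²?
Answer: √253057 ≈ 503.05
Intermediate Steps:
√(U(-58) + 249693) = √((-58)² + 249693) = √(3364 + 249693) = √253057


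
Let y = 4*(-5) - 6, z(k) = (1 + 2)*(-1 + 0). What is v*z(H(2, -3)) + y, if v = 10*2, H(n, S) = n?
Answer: -86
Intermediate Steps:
z(k) = -3 (z(k) = 3*(-1) = -3)
v = 20
y = -26 (y = -20 - 6 = -26)
v*z(H(2, -3)) + y = 20*(-3) - 26 = -60 - 26 = -86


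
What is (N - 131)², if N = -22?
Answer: 23409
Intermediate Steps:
(N - 131)² = (-22 - 131)² = (-153)² = 23409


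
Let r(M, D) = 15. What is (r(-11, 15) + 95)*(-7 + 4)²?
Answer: 990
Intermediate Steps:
(r(-11, 15) + 95)*(-7 + 4)² = (15 + 95)*(-7 + 4)² = 110*(-3)² = 110*9 = 990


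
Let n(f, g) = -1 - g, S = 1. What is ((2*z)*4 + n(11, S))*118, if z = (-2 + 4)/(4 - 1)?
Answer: 1180/3 ≈ 393.33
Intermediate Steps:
z = ⅔ (z = 2/3 = 2*(⅓) = ⅔ ≈ 0.66667)
((2*z)*4 + n(11, S))*118 = ((2*(⅔))*4 + (-1 - 1*1))*118 = ((4/3)*4 + (-1 - 1))*118 = (16/3 - 2)*118 = (10/3)*118 = 1180/3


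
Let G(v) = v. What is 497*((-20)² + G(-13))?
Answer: 192339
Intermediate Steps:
497*((-20)² + G(-13)) = 497*((-20)² - 13) = 497*(400 - 13) = 497*387 = 192339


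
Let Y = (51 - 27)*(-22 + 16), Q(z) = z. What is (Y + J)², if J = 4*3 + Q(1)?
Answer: 17161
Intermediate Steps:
Y = -144 (Y = 24*(-6) = -144)
J = 13 (J = 4*3 + 1 = 12 + 1 = 13)
(Y + J)² = (-144 + 13)² = (-131)² = 17161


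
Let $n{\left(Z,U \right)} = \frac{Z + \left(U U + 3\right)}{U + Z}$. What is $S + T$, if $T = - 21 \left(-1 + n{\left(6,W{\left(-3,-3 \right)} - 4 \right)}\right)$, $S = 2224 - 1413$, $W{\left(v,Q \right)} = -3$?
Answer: $2050$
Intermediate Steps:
$S = 811$ ($S = 2224 - 1413 = 811$)
$n{\left(Z,U \right)} = \frac{3 + Z + U^{2}}{U + Z}$ ($n{\left(Z,U \right)} = \frac{Z + \left(U^{2} + 3\right)}{U + Z} = \frac{Z + \left(3 + U^{2}\right)}{U + Z} = \frac{3 + Z + U^{2}}{U + Z}$)
$T = 1239$ ($T = - 21 \left(-1 + \frac{3 + 6 + \left(-3 - 4\right)^{2}}{\left(-3 - 4\right) + 6}\right) = - 21 \left(-1 + \frac{3 + 6 + \left(-7\right)^{2}}{-7 + 6}\right) = - 21 \left(-1 + \frac{3 + 6 + 49}{-1}\right) = - 21 \left(-1 - 58\right) = \left(-21\right) \left(-59\right) = 1239$)
$S + T = 811 + 1239 = 2050$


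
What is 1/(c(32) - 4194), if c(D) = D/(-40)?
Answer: -5/20974 ≈ -0.00023839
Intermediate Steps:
c(D) = -D/40 (c(D) = D*(-1/40) = -D/40)
1/(c(32) - 4194) = 1/(-1/40*32 - 4194) = 1/(-⅘ - 4194) = 1/(-20974/5) = -5/20974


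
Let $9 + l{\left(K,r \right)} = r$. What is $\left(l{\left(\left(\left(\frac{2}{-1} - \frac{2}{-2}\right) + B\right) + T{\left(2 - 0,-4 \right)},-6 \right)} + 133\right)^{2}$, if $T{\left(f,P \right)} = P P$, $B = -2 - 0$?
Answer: $13924$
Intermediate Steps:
$B = -2$ ($B = -2 + 0 = -2$)
$T{\left(f,P \right)} = P^{2}$
$l{\left(K,r \right)} = -9 + r$
$\left(l{\left(\left(\left(\frac{2}{-1} - \frac{2}{-2}\right) + B\right) + T{\left(2 - 0,-4 \right)},-6 \right)} + 133\right)^{2} = \left(\left(-9 - 6\right) + 133\right)^{2} = \left(-15 + 133\right)^{2} = 118^{2} = 13924$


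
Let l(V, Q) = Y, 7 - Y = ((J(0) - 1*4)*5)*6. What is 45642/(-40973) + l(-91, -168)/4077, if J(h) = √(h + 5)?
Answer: -180878863/167046921 - 10*√5/1359 ≈ -1.0993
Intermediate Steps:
J(h) = √(5 + h)
Y = 127 - 30*√5 (Y = 7 - (√(5 + 0) - 1*4)*5*6 = 7 - (√5 - 4)*5*6 = 7 - (-4 + √5)*5*6 = 7 - (-20 + 5*√5)*6 = 7 - (-120 + 30*√5) = 7 + (120 - 30*√5) = 127 - 30*√5 ≈ 59.918)
l(V, Q) = 127 - 30*√5
45642/(-40973) + l(-91, -168)/4077 = 45642/(-40973) + (127 - 30*√5)/4077 = 45642*(-1/40973) + (127 - 30*√5)*(1/4077) = -45642/40973 + (127/4077 - 10*√5/1359) = -180878863/167046921 - 10*√5/1359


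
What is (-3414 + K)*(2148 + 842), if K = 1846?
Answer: -4688320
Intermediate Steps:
(-3414 + K)*(2148 + 842) = (-3414 + 1846)*(2148 + 842) = -1568*2990 = -4688320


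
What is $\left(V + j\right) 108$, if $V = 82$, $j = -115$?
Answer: $-3564$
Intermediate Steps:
$\left(V + j\right) 108 = \left(82 - 115\right) 108 = \left(-33\right) 108 = -3564$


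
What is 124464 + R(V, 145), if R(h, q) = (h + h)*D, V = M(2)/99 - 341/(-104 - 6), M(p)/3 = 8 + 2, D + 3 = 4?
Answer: 20537683/165 ≈ 1.2447e+5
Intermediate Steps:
D = 1 (D = -3 + 4 = 1)
M(p) = 30 (M(p) = 3*(8 + 2) = 3*10 = 30)
V = 1123/330 (V = 30/99 - 341/(-104 - 6) = 30*(1/99) - 341/(-110) = 10/33 - 341*(-1/110) = 10/33 + 31/10 = 1123/330 ≈ 3.4030)
R(h, q) = 2*h (R(h, q) = (h + h)*1 = (2*h)*1 = 2*h)
124464 + R(V, 145) = 124464 + 2*(1123/330) = 124464 + 1123/165 = 20537683/165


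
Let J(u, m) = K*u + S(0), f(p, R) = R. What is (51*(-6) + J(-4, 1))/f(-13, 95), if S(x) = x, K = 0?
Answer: -306/95 ≈ -3.2211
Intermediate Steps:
J(u, m) = 0 (J(u, m) = 0*u + 0 = 0 + 0 = 0)
(51*(-6) + J(-4, 1))/f(-13, 95) = (51*(-6) + 0)/95 = (-306 + 0)*(1/95) = -306*1/95 = -306/95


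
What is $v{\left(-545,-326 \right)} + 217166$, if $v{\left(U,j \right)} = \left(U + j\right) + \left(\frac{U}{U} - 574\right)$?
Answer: $215722$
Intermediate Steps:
$v{\left(U,j \right)} = -573 + U + j$ ($v{\left(U,j \right)} = \left(U + j\right) + \left(1 - 574\right) = \left(U + j\right) - 573 = -573 + U + j$)
$v{\left(-545,-326 \right)} + 217166 = \left(-573 - 545 - 326\right) + 217166 = -1444 + 217166 = 215722$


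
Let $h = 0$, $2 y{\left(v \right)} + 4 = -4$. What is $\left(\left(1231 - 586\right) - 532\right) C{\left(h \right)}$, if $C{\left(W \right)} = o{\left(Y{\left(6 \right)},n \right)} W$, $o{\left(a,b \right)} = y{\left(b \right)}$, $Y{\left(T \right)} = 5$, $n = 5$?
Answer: $0$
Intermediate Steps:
$y{\left(v \right)} = -4$ ($y{\left(v \right)} = -2 + \frac{1}{2} \left(-4\right) = -2 - 2 = -4$)
$o{\left(a,b \right)} = -4$
$C{\left(W \right)} = - 4 W$
$\left(\left(1231 - 586\right) - 532\right) C{\left(h \right)} = \left(\left(1231 - 586\right) - 532\right) \left(\left(-4\right) 0\right) = \left(645 - 532\right) 0 = 113 \cdot 0 = 0$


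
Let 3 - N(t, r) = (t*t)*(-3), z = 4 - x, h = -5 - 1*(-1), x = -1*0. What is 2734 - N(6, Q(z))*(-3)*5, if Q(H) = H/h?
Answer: 4399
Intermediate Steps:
x = 0
h = -4 (h = -5 + 1 = -4)
z = 4 (z = 4 - 1*0 = 4 + 0 = 4)
Q(H) = -H/4 (Q(H) = H/(-4) = H*(-1/4) = -H/4)
N(t, r) = 3 + 3*t**2 (N(t, r) = 3 - t*t*(-3) = 3 - t**2*(-3) = 3 - (-3)*t**2 = 3 + 3*t**2)
2734 - N(6, Q(z))*(-3)*5 = 2734 - (3 + 3*6**2)*(-3)*5 = 2734 - (3 + 3*36)*(-3)*5 = 2734 - (3 + 108)*(-3)*5 = 2734 - 111*(-3)*5 = 2734 - (-333)*5 = 2734 - 1*(-1665) = 2734 + 1665 = 4399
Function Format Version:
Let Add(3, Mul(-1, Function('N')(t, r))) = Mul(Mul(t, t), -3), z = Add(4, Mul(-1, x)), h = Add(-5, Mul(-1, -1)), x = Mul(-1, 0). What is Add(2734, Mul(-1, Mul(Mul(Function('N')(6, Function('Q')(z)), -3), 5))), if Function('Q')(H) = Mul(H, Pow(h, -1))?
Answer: 4399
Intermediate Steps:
x = 0
h = -4 (h = Add(-5, 1) = -4)
z = 4 (z = Add(4, Mul(-1, 0)) = Add(4, 0) = 4)
Function('Q')(H) = Mul(Rational(-1, 4), H) (Function('Q')(H) = Mul(H, Pow(-4, -1)) = Mul(H, Rational(-1, 4)) = Mul(Rational(-1, 4), H))
Function('N')(t, r) = Add(3, Mul(3, Pow(t, 2))) (Function('N')(t, r) = Add(3, Mul(-1, Mul(Mul(t, t), -3))) = Add(3, Mul(-1, Mul(Pow(t, 2), -3))) = Add(3, Mul(-1, Mul(-3, Pow(t, 2)))) = Add(3, Mul(3, Pow(t, 2))))
Add(2734, Mul(-1, Mul(Mul(Function('N')(6, Function('Q')(z)), -3), 5))) = Add(2734, Mul(-1, Mul(Mul(Add(3, Mul(3, Pow(6, 2))), -3), 5))) = Add(2734, Mul(-1, Mul(Mul(Add(3, Mul(3, 36)), -3), 5))) = Add(2734, Mul(-1, Mul(Mul(Add(3, 108), -3), 5))) = Add(2734, Mul(-1, Mul(Mul(111, -3), 5))) = Add(2734, Mul(-1, Mul(-333, 5))) = Add(2734, Mul(-1, -1665)) = Add(2734, 1665) = 4399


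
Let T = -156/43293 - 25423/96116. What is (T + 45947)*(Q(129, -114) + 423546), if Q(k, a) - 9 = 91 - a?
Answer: 6751600089762569980/346762499 ≈ 1.9470e+10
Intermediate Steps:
T = -371877345/1387049996 (T = -156*1/43293 - 25423*1/96116 = -52/14431 - 25423/96116 = -371877345/1387049996 ≈ -0.26811)
Q(k, a) = 100 - a (Q(k, a) = 9 + (91 - a) = 100 - a)
(T + 45947)*(Q(129, -114) + 423546) = (-371877345/1387049996 + 45947)*((100 - 1*(-114)) + 423546) = 63730414288867*((100 + 114) + 423546)/1387049996 = 63730414288867*(214 + 423546)/1387049996 = (63730414288867/1387049996)*423760 = 6751600089762569980/346762499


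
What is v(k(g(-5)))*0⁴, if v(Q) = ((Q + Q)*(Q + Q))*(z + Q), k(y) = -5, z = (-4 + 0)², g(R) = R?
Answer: 0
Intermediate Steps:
z = 16 (z = (-4)² = 16)
v(Q) = 4*Q²*(16 + Q) (v(Q) = ((Q + Q)*(Q + Q))*(16 + Q) = ((2*Q)*(2*Q))*(16 + Q) = (4*Q²)*(16 + Q) = 4*Q²*(16 + Q))
v(k(g(-5)))*0⁴ = (4*(-5)²*(16 - 5))*0⁴ = (4*25*11)*0 = 1100*0 = 0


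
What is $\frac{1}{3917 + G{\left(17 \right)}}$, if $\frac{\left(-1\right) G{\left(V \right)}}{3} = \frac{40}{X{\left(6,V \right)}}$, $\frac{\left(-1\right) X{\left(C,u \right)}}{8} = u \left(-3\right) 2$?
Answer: $\frac{34}{133173} \approx 0.00025531$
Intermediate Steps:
$X{\left(C,u \right)} = 48 u$ ($X{\left(C,u \right)} = - 8 u \left(-3\right) 2 = - 8 - 3 u 2 = - 8 \left(- 6 u\right) = 48 u$)
$G{\left(V \right)} = - \frac{5}{2 V}$ ($G{\left(V \right)} = - 3 \frac{40}{48 V} = - 3 \cdot 40 \frac{1}{48 V} = - 3 \frac{5}{6 V} = - \frac{5}{2 V}$)
$\frac{1}{3917 + G{\left(17 \right)}} = \frac{1}{3917 - \frac{5}{2 \cdot 17}} = \frac{1}{3917 - \frac{5}{34}} = \frac{1}{\frac{133173}{34}} = \frac{34}{133173}$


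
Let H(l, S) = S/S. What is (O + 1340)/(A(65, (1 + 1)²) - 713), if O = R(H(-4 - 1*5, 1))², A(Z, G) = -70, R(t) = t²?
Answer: -149/87 ≈ -1.7126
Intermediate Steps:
H(l, S) = 1
O = 1 (O = (1²)² = 1² = 1)
(O + 1340)/(A(65, (1 + 1)²) - 713) = (1 + 1340)/(-70 - 713) = 1341/(-783) = 1341*(-1/783) = -149/87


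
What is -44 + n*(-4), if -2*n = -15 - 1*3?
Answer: -80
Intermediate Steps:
n = 9 (n = -(-15 - 1*3)/2 = -(-15 - 3)/2 = -1/2*(-18) = 9)
-44 + n*(-4) = -44 + 9*(-4) = -44 - 36 = -80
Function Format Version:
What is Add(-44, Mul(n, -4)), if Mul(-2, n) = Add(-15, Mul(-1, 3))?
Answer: -80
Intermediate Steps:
n = 9 (n = Mul(Rational(-1, 2), Add(-15, Mul(-1, 3))) = Mul(Rational(-1, 2), Add(-15, -3)) = Mul(Rational(-1, 2), -18) = 9)
Add(-44, Mul(n, -4)) = Add(-44, Mul(9, -4)) = Add(-44, -36) = -80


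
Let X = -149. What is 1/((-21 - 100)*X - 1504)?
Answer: 1/16525 ≈ 6.0514e-5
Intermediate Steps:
1/((-21 - 100)*X - 1504) = 1/((-21 - 100)*(-149) - 1504) = 1/(-121*(-149) - 1504) = 1/(18029 - 1504) = 1/16525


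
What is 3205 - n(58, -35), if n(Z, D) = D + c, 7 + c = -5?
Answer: 3252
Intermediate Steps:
c = -12 (c = -7 - 5 = -12)
n(Z, D) = -12 + D (n(Z, D) = D - 12 = -12 + D)
3205 - n(58, -35) = 3205 - (-12 - 35) = 3205 - 1*(-47) = 3205 + 47 = 3252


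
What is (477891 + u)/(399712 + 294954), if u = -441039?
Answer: 18426/347333 ≈ 0.053050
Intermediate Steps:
(477891 + u)/(399712 + 294954) = (477891 - 441039)/(399712 + 294954) = 36852/694666 = 36852*(1/694666) = 18426/347333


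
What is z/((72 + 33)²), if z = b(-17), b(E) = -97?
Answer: -97/11025 ≈ -0.0087982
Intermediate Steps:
z = -97
z/((72 + 33)²) = -97/(72 + 33)² = -97/(105²) = -97/11025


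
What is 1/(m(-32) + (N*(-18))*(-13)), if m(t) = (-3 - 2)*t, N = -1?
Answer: -1/74 ≈ -0.013514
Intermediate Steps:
m(t) = -5*t
1/(m(-32) + (N*(-18))*(-13)) = 1/(-5*(-32) - 1*(-18)*(-13)) = 1/(160 + 18*(-13)) = 1/(160 - 234) = 1/(-74) = -1/74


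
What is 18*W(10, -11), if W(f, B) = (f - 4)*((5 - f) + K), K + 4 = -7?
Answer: -1728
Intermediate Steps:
K = -11 (K = -4 - 7 = -11)
W(f, B) = (-6 - f)*(-4 + f) (W(f, B) = (f - 4)*((5 - f) - 11) = (-4 + f)*(-6 - f) = (-6 - f)*(-4 + f))
18*W(10, -11) = 18*(24 - 1*10**2 - 2*10) = 18*(24 - 1*100 - 20) = 18*(24 - 100 - 20) = 18*(-96) = -1728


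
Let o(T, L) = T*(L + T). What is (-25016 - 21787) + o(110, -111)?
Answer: -46913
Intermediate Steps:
(-25016 - 21787) + o(110, -111) = (-25016 - 21787) + 110*(-111 + 110) = -46803 + 110*(-1) = -46803 - 110 = -46913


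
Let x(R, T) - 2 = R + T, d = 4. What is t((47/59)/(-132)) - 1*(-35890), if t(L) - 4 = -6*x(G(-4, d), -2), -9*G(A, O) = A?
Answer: 107674/3 ≈ 35891.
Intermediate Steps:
G(A, O) = -A/9
x(R, T) = 2 + R + T (x(R, T) = 2 + (R + T) = 2 + R + T)
t(L) = 4/3 (t(L) = 4 - 6*(2 - 1/9*(-4) - 2) = 4 - 6*(2 + 4/9 - 2) = 4 - 6*4/9 = 4 - 8/3 = 4/3)
t((47/59)/(-132)) - 1*(-35890) = 4/3 - 1*(-35890) = 4/3 + 35890 = 107674/3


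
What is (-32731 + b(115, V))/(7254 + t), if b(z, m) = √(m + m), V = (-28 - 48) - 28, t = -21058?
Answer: 32731/13804 - I*√13/3451 ≈ 2.3711 - 0.0010448*I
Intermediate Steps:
V = -104 (V = -76 - 28 = -104)
b(z, m) = √2*√m (b(z, m) = √(2*m) = √2*√m)
(-32731 + b(115, V))/(7254 + t) = (-32731 + √2*√(-104))/(7254 - 21058) = (-32731 + √2*(2*I*√26))/(-13804) = (-32731 + 4*I*√13)*(-1/13804) = 32731/13804 - I*√13/3451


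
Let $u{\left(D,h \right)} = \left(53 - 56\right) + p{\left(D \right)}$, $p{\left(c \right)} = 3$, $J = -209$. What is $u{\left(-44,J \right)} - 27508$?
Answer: $-27508$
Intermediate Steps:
$u{\left(D,h \right)} = 0$ ($u{\left(D,h \right)} = \left(53 - 56\right) + 3 = -3 + 3 = 0$)
$u{\left(-44,J \right)} - 27508 = 0 - 27508 = -27508$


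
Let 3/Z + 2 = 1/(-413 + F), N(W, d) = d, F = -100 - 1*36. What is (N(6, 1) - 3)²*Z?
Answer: -6588/1099 ≈ -5.9945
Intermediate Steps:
F = -136 (F = -100 - 36 = -136)
Z = -1647/1099 (Z = 3/(-2 + 1/(-413 - 136)) = 3/(-2 + 1/(-549)) = 3/(-2 - 1/549) = 3/(-1099/549) = 3*(-549/1099) = -1647/1099 ≈ -1.4986)
(N(6, 1) - 3)²*Z = (1 - 3)²*(-1647/1099) = (-2)²*(-1647/1099) = 4*(-1647/1099) = -6588/1099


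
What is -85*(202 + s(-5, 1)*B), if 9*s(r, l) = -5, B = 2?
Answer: -153680/9 ≈ -17076.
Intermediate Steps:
s(r, l) = -5/9 (s(r, l) = (⅑)*(-5) = -5/9)
-85*(202 + s(-5, 1)*B) = -85*(202 - 5/9*2) = -85*(202 - 10/9) = -85*1808/9 = -153680/9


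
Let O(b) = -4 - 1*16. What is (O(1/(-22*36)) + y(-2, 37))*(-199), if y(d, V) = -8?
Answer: 5572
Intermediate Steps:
O(b) = -20 (O(b) = -4 - 16 = -20)
(O(1/(-22*36)) + y(-2, 37))*(-199) = (-20 - 8)*(-199) = -28*(-199) = 5572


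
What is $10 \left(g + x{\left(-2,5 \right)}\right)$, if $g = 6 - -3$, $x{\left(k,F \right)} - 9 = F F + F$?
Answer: $480$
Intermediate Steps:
$x{\left(k,F \right)} = 9 + F + F^{2}$ ($x{\left(k,F \right)} = 9 + \left(F F + F\right) = 9 + \left(F^{2} + F\right) = 9 + \left(F + F^{2}\right) = 9 + F + F^{2}$)
$g = 9$ ($g = 6 + 3 = 9$)
$10 \left(g + x{\left(-2,5 \right)}\right) = 10 \left(9 + \left(9 + 5 + 5^{2}\right)\right) = 10 \left(9 + \left(9 + 5 + 25\right)\right) = 10 \left(9 + 39\right) = 10 \cdot 48 = 480$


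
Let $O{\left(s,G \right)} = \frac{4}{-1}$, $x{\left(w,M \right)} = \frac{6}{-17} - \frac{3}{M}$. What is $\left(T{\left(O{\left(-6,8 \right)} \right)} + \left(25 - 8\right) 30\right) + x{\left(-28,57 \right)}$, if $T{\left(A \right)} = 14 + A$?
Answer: $\frac{167829}{323} \approx 519.59$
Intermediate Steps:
$x{\left(w,M \right)} = - \frac{6}{17} - \frac{3}{M}$ ($x{\left(w,M \right)} = 6 \left(- \frac{1}{17}\right) - \frac{3}{M} = - \frac{6}{17} - \frac{3}{M}$)
$O{\left(s,G \right)} = -4$ ($O{\left(s,G \right)} = 4 \left(-1\right) = -4$)
$\left(T{\left(O{\left(-6,8 \right)} \right)} + \left(25 - 8\right) 30\right) + x{\left(-28,57 \right)} = \left(\left(14 - 4\right) + \left(25 - 8\right) 30\right) - \left(\frac{6}{17} + \frac{3}{57}\right) = \left(10 + 17 \cdot 30\right) - \frac{131}{323} = \left(10 + 510\right) - \frac{131}{323} = 520 - \frac{131}{323} = \frac{167829}{323}$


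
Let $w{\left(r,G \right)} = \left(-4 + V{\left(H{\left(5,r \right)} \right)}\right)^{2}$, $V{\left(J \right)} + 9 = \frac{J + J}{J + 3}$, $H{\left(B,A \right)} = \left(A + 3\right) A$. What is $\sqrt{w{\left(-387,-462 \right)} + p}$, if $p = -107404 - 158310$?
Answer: $\frac{3 i \sqrt{72415830758465}}{49537} \approx 515.36 i$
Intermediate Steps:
$H{\left(B,A \right)} = A \left(3 + A\right)$ ($H{\left(B,A \right)} = \left(3 + A\right) A = A \left(3 + A\right)$)
$V{\left(J \right)} = -9 + \frac{2 J}{3 + J}$ ($V{\left(J \right)} = -9 + \frac{J + J}{J + 3} = -9 + \frac{2 J}{3 + J}$)
$w{\left(r,G \right)} = \left(-4 + \frac{-27 - 7 r \left(3 + r\right)}{3 + r \left(3 + r\right)}\right)^{2}$
$p = -265714$ ($p = -107404 - 158310 = -265714$)
$\sqrt{w{\left(-387,-462 \right)} + p} = \sqrt{\frac{\left(39 + 11 \left(-387\right) \left(3 - 387\right)\right)^{2}}{\left(3 - 387 \left(3 - 387\right)\right)^{2}} - 265714} = \sqrt{\frac{\left(39 + 11 \left(-387\right) \left(-384\right)\right)^{2}}{\left(3 - -148608\right)^{2}} - 265714} = \sqrt{\frac{\left(39 + 1634688\right)^{2}}{\left(3 + 148608\right)^{2}} - 265714} = \sqrt{\frac{1634727^{2}}{22085229321} - 265714} = \sqrt{\frac{1}{22085229321} \cdot 2672332364529 - 265714} = \sqrt{\frac{296925818281}{2453914369} - 265714} = \sqrt{- \frac{651742476826185}{2453914369}} = \frac{3 i \sqrt{72415830758465}}{49537}$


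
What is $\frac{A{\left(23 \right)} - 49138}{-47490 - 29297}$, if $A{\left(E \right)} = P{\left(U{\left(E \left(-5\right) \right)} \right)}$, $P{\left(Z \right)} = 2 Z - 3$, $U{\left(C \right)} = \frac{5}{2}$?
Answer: $\frac{49136}{76787} \approx 0.6399$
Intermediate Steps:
$U{\left(C \right)} = \frac{5}{2}$ ($U{\left(C \right)} = 5 \cdot \frac{1}{2} = \frac{5}{2}$)
$P{\left(Z \right)} = -3 + 2 Z$
$A{\left(E \right)} = 2$ ($A{\left(E \right)} = -3 + 2 \cdot \frac{5}{2} = -3 + 5 = 2$)
$\frac{A{\left(23 \right)} - 49138}{-47490 - 29297} = \frac{2 - 49138}{-47490 - 29297} = - \frac{49136}{-76787} = \left(-49136\right) \left(- \frac{1}{76787}\right) = \frac{49136}{76787}$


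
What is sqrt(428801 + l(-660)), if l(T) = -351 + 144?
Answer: sqrt(428594) ≈ 654.67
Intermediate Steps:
l(T) = -207
sqrt(428801 + l(-660)) = sqrt(428801 - 207) = sqrt(428594)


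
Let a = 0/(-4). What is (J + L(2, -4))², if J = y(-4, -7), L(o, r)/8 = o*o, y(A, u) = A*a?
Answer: 1024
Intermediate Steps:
a = 0 (a = 0*(-¼) = 0)
y(A, u) = 0 (y(A, u) = A*0 = 0)
L(o, r) = 8*o² (L(o, r) = 8*(o*o) = 8*o²)
J = 0
(J + L(2, -4))² = (0 + 8*2²)² = (0 + 8*4)² = (0 + 32)² = 32² = 1024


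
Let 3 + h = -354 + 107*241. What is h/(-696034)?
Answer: -12715/348017 ≈ -0.036536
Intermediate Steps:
h = 25430 (h = -3 + (-354 + 107*241) = -3 + (-354 + 25787) = -3 + 25433 = 25430)
h/(-696034) = 25430/(-696034) = 25430*(-1/696034) = -12715/348017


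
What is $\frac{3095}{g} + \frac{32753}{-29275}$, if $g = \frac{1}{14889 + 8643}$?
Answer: $\frac{2132143300747}{29275} \approx 7.2831 \cdot 10^{7}$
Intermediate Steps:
$g = \frac{1}{23532} \approx 4.2495 \cdot 10^{-5}$
$\frac{3095}{g} + \frac{32753}{-29275} = 3095 \frac{1}{\frac{1}{23532}} + \frac{32753}{-29275} = 3095 \cdot 23532 + 32753 \left(- \frac{1}{29275}\right) = 72831540 - \frac{32753}{29275} = \frac{2132143300747}{29275}$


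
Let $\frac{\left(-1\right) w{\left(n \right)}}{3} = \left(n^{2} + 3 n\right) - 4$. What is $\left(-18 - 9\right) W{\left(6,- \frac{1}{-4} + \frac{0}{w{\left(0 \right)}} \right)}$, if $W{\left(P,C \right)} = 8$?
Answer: $-216$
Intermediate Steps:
$w{\left(n \right)} = 12 - 9 n - 3 n^{2}$ ($w{\left(n \right)} = - 3 \left(\left(n^{2} + 3 n\right) - 4\right) = - 3 \left(-4 + n^{2} + 3 n\right) = 12 - 9 n - 3 n^{2}$)
$\left(-18 - 9\right) W{\left(6,- \frac{1}{-4} + \frac{0}{w{\left(0 \right)}} \right)} = \left(-18 - 9\right) 8 = \left(-27\right) 8 = -216$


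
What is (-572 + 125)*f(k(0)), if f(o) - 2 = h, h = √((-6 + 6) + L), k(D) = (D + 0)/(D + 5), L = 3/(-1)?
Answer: -894 - 447*I*√3 ≈ -894.0 - 774.23*I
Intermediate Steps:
L = -3 (L = 3*(-1) = -3)
k(D) = D/(5 + D)
h = I*√3 (h = √((-6 + 6) - 3) = √(0 - 3) = √(-3) = I*√3 ≈ 1.732*I)
f(o) = 2 + I*√3
(-572 + 125)*f(k(0)) = (-572 + 125)*(2 + I*√3) = -447*(2 + I*√3) = -894 - 447*I*√3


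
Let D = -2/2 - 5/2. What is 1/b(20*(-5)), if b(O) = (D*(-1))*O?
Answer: -1/350 ≈ -0.0028571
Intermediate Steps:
D = -7/2 (D = -2*½ - 5*½ = -1 - 5/2 = -7/2 ≈ -3.5000)
b(O) = 7*O/2 (b(O) = (-7/2*(-1))*O = 7*O/2)
1/b(20*(-5)) = 1/(7*(20*(-5))/2) = 1/((7/2)*(-100)) = 1/(-350) = -1/350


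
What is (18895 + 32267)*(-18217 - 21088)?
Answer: -2010922410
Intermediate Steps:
(18895 + 32267)*(-18217 - 21088) = 51162*(-39305) = -2010922410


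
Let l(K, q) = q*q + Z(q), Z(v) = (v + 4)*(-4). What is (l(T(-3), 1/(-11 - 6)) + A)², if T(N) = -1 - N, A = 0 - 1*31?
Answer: 182628196/83521 ≈ 2186.6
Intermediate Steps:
A = -31 (A = 0 - 31 = -31)
Z(v) = -16 - 4*v (Z(v) = (4 + v)*(-4) = -16 - 4*v)
l(K, q) = -16 + q² - 4*q (l(K, q) = q*q + (-16 - 4*q) = q² + (-16 - 4*q) = -16 + q² - 4*q)
(l(T(-3), 1/(-11 - 6)) + A)² = ((-16 + (1/(-11 - 6))² - 4/(-11 - 6)) - 31)² = ((-16 + (1/(-17))² - 4/(-17)) - 31)² = ((-16 + (-1/17)² - 4*(-1/17)) - 31)² = ((-16 + 1/289 + 4/17) - 31)² = (-4555/289 - 31)² = (-13514/289)² = 182628196/83521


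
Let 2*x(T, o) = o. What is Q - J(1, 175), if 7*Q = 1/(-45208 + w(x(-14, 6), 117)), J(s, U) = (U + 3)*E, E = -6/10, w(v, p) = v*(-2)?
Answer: 169009927/1582490 ≈ 106.80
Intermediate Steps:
x(T, o) = o/2
w(v, p) = -2*v
E = -3/5 (E = -6*1/10 = -3/5 ≈ -0.60000)
J(s, U) = -9/5 - 3*U/5 (J(s, U) = (U + 3)*(-3/5) = (3 + U)*(-3/5) = -9/5 - 3*U/5)
Q = -1/316498 (Q = 1/(7*(-45208 - 6)) = (1/7)/(-45214) = (1/7)*(-1/45214) = -1/316498 ≈ -3.1596e-6)
Q - J(1, 175) = -1/316498 - (-9/5 - 3/5*175) = -1/316498 - (-9/5 - 105) = -1/316498 - 1*(-534/5) = -1/316498 + 534/5 = 169009927/1582490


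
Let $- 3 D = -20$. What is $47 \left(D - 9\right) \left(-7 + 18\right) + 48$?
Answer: $- \frac{3475}{3} \approx -1158.3$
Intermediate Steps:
$D = \frac{20}{3}$ ($D = \left(- \frac{1}{3}\right) \left(-20\right) = \frac{20}{3} \approx 6.6667$)
$47 \left(D - 9\right) \left(-7 + 18\right) + 48 = 47 \left(\frac{20}{3} - 9\right) \left(-7 + 18\right) + 48 = 47 \left(\left(- \frac{7}{3}\right) 11\right) + 48 = 47 \left(- \frac{77}{3}\right) + 48 = - \frac{3619}{3} + 48 = - \frac{3475}{3}$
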